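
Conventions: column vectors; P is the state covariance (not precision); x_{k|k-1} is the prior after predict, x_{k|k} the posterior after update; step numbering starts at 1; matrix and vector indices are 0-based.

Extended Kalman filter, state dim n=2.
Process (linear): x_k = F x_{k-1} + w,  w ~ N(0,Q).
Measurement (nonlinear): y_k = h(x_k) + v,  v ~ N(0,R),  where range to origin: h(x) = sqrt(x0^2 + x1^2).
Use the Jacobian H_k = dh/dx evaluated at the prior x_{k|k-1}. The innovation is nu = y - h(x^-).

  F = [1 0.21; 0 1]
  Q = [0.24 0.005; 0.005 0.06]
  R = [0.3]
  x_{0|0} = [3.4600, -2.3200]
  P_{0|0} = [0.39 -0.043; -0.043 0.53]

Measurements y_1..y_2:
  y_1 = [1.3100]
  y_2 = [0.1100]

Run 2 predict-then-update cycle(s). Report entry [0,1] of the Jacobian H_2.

step 1: x^-=[2.9728, -2.3200]  P^-=[0.6353 0.0733; 0.0733 0.5900]  H_jac=[0.7883 -0.6152]  S=[0.8471]  K=[0.5380; -0.3603]  nu=[-2.4609]  x^+=[1.6487, -1.4333]  P^+=[0.3901 0.2375; 0.2375 0.4800]
step 2: x^-=[1.3477, -1.4333]  P^-=[0.7510 0.3433; 0.3433 0.5400]  H_jac=[0.6850 -0.7285]  S=[0.5964]  K=[0.4433; -0.2653]  nu=[-1.8574]  x^+=[0.5244, -0.9404]  P^+=[0.6338 0.4135; 0.4135 0.4980]

H_jac[0,1] = -0.7285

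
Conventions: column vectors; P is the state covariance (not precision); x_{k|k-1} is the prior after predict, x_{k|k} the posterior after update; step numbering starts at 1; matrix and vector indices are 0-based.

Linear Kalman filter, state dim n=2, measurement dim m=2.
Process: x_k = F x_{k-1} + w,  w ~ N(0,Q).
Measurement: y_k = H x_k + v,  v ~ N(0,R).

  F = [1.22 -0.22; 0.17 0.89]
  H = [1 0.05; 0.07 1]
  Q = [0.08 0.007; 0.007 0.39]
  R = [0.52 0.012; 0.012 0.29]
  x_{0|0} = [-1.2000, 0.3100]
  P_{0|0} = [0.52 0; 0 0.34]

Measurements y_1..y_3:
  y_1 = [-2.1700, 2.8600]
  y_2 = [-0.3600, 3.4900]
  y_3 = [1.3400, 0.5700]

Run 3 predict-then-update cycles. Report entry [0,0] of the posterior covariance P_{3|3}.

step 1: x^-=[-1.5322, 0.0719]  P^-=[0.8704 0.0483; 0.0483 0.6743]  S=[1.3969 0.1551; 0.1551 0.9754]  K=[0.6234 0.0128; -0.0188 0.6978]  nu=[-0.6414, 2.8954]  x^+=[-1.8949, 2.1044]  P^+=[0.3249 -0.0115; -0.0115 0.2030]
step 2: x^-=[-2.7747, 1.5508]  P^-=[0.5796 0.0225; 0.0225 0.5567]  S=[1.1032 0.1030; 0.1030 0.8527]  K=[0.5254 0.0105; -0.0157 0.6566]  nu=[2.3372, 2.1334]  x^+=[-1.5243, 2.9150]  P^+=[0.2738 -0.0098; -0.0098 0.1909]
step 3: x^-=[-2.5009, 2.3352]  P^-=[0.5021 0.0161; 0.0161 0.5462]  S=[1.0250 0.0906; 0.0906 0.8409]  K=[0.4899 0.0082; -0.0153 0.6525]  nu=[3.7242, -1.5902]  x^+=[-0.6896, 1.2406]  P^+=[0.2553 -0.0096; -0.0096 0.1897]

P_post[0,0] = 0.2553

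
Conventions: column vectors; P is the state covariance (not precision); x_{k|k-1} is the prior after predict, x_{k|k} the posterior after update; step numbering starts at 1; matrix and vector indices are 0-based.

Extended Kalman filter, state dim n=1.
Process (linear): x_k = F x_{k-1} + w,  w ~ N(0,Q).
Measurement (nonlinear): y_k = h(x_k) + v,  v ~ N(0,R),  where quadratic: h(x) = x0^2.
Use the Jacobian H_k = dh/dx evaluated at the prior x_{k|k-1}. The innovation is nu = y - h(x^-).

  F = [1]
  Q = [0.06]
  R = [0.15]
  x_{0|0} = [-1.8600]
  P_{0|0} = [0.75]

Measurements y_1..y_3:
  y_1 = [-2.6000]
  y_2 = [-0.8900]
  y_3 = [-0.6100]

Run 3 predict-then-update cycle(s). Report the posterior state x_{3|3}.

step 1: x^-=[-1.8600]  P^-=[0.8100]  H_jac=[-3.7200]  S=[11.3591]  K=[-0.2653]  nu=[-6.0596]  x^+=[-0.2526]  P^+=[0.0107]
step 2: x^-=[-0.2526]  P^-=[0.0707]  H_jac=[-0.5052]  S=[0.1680]  K=[-0.2125]  nu=[-0.9538]  x^+=[-0.0499]  P^+=[0.0631]
step 3: x^-=[-0.0499]  P^-=[0.1231]  H_jac=[-0.0998]  S=[0.1512]  K=[-0.0812]  nu=[-0.6125]  x^+=[-0.0001]  P^+=[0.1221]

x_post = [-0.0001]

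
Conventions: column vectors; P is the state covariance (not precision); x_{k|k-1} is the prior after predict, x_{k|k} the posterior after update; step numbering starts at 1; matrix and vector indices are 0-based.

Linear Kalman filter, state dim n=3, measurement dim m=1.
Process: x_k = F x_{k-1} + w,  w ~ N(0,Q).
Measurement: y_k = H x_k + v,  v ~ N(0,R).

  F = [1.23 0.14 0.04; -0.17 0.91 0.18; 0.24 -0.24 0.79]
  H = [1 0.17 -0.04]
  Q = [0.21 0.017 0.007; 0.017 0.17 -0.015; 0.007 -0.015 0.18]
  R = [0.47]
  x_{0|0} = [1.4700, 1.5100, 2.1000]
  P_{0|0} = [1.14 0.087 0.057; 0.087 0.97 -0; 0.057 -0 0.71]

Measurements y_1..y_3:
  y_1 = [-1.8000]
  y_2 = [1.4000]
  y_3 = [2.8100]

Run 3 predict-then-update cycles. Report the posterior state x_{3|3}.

x_post = [1.7051, 1.8112, 0.3991]

step 1: x^-=[2.1035, 1.5022, 1.6494]  P^-=[1.9904 0.0149 0.3665; 0.0149 0.9988 -0.1550; 0.3665 -0.1550 0.7562]  S=[2.4683]  K=[0.8015; 0.0773; 0.1256]  nu=[-4.0929]  x^+=[-1.1768, 1.1857, 1.1355]  P^+=[0.4049 -0.1381 0.1181; -0.1381 0.9840 -0.1790; 0.1181 -0.1790 0.7173]
step 2: x^-=[-1.2361, 1.4835, 0.3300]  P^-=[0.8051 -0.0741 0.2501; -0.0741 0.9967 -0.3119; 0.2501 -0.3119 0.8363]  S=[1.2642]  K=[0.6189; 0.0853; 0.1294]  nu=[2.3971]  x^+=[0.2475, 1.6879, 0.6403]  P^+=[0.3208 -0.1408 0.1488; -0.1408 0.9875 -0.3259; 0.1488 -0.3259 0.8151]
step 3: x^-=[0.5664, 1.6091, 0.1601]  P^-=[0.6785 -0.0608 0.2443; -0.0608 0.9511 -0.3981; 0.2443 -0.3981 0.9603]  S=[1.1427]  K=[0.5761; 0.1022; 0.1209]  nu=[1.9765]  x^+=[1.7051, 1.8112, 0.3991]  P^+=[0.2992 -0.1281 0.1647; -0.1281 0.9392 -0.4122; 0.1647 -0.4122 0.9436]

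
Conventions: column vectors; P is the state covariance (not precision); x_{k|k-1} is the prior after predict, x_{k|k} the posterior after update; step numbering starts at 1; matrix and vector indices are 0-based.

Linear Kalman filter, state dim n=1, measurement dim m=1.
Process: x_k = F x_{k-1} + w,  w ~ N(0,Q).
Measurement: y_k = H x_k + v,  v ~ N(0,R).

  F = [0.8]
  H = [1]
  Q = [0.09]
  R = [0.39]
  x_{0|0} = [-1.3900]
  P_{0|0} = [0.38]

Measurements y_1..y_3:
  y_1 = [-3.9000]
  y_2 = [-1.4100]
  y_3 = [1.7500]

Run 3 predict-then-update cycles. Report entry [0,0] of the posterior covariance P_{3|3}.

step 1: x^-=[-1.1120]  P^-=[0.3332]  S=[0.7232]  K=[0.4607]  nu=[-2.7880]  x^+=[-2.3965]  P^+=[0.1797]
step 2: x^-=[-1.9172]  P^-=[0.2050]  S=[0.5950]  K=[0.3445]  nu=[0.5072]  x^+=[-1.7425]  P^+=[0.1344]
step 3: x^-=[-1.3940]  P^-=[0.1760]  S=[0.5660]  K=[0.3109]  nu=[3.1440]  x^+=[-0.4164]  P^+=[0.1213]

P_post[0,0] = 0.1213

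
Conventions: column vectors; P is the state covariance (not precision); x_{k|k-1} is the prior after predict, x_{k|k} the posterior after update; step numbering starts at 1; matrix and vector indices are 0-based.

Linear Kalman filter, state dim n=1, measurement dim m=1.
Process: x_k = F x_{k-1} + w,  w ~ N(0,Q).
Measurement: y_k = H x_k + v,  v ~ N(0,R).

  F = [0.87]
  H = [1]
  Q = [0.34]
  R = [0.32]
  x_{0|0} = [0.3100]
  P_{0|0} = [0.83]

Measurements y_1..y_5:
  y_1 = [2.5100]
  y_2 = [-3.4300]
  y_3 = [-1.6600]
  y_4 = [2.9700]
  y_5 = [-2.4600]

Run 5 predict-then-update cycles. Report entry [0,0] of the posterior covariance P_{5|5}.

step 1: x^-=[0.2697]  P^-=[0.9682]  S=[1.2882]  K=[0.7516]  nu=[2.2403]  x^+=[1.9535]  P^+=[0.2405]
step 2: x^-=[1.6995]  P^-=[0.5220]  S=[0.8420]  K=[0.6200]  nu=[-5.1295]  x^+=[-1.4806]  P^+=[0.1984]
step 3: x^-=[-1.2881]  P^-=[0.4902]  S=[0.8102]  K=[0.6050]  nu=[-0.3719]  x^+=[-1.5131]  P^+=[0.1936]
step 4: x^-=[-1.3164]  P^-=[0.4865]  S=[0.8065]  K=[0.6032]  nu=[4.2864]  x^+=[1.2693]  P^+=[0.1930]
step 5: x^-=[1.1043]  P^-=[0.4861]  S=[0.8061]  K=[0.6030]  nu=[-3.5643]  x^+=[-1.0451]  P^+=[0.1930]

P_post[0,0] = 0.1930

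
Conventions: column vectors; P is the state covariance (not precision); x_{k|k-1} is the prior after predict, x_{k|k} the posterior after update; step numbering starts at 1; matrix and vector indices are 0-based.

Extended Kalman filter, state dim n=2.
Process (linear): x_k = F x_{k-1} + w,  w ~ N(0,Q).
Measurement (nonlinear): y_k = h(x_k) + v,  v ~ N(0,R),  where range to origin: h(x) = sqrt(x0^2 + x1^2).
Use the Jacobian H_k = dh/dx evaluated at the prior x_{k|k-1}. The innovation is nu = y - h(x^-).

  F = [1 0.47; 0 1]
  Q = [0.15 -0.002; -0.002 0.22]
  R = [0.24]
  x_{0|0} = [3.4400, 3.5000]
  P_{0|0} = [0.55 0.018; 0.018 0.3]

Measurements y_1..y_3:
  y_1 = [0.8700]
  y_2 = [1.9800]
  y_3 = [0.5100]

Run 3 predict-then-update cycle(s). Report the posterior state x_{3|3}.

step 1: x^-=[5.0850, 3.5000]  P^-=[0.7832 0.1570; 0.1570 0.5200]  H_jac=[0.8237 0.5670]  S=[1.0852]  K=[0.6765; 0.3908]  nu=[-5.3031]  x^+=[1.4975, 1.4273]  P^+=[0.2865 -0.1299; -0.1299 0.3542]
step 2: x^-=[2.1683, 1.4273]  P^-=[0.3926 0.0345; 0.0345 0.5742]  H_jac=[0.8353 0.5498]  S=[0.7193]  K=[0.4824; 0.4791]  nu=[-0.6159]  x^+=[1.8712, 1.1323]  P^+=[0.2253 -0.1317; -0.1317 0.4091]
step 3: x^-=[2.4034, 1.1323]  P^-=[0.3419 0.0586; 0.0586 0.6291]  H_jac=[0.9046 0.4262]  S=[0.6793]  K=[0.4921; 0.4728]  nu=[-2.1467]  x^+=[1.3470, 0.1173]  P^+=[0.1774 -0.0994; -0.0994 0.4773]

x_post = [1.3470, 0.1173]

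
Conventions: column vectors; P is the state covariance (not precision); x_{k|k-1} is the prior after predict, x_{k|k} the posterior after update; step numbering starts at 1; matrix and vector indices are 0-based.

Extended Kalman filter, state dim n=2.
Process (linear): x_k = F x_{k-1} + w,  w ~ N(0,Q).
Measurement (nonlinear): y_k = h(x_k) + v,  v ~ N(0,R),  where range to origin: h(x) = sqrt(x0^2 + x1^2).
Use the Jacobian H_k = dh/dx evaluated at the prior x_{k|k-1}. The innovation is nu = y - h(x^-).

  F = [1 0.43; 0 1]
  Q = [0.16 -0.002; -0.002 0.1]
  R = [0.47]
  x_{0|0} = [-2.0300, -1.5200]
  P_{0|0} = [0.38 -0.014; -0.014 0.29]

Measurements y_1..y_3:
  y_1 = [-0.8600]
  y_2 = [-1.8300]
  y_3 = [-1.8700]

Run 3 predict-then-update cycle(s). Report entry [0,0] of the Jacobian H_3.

step 1: x^-=[-2.6836, -1.5200]  P^-=[0.5816 0.1087; 0.1087 0.3900]  H_jac=[-0.8701 -0.4928]  S=[1.0983]  K=[-0.5095; -0.2611]  nu=[-3.9442]  x^+=[-0.6739, -0.4901]  P^+=[0.2964 -0.0374; -0.0374 0.3151]
step 2: x^-=[-0.8846, -0.4901]  P^-=[0.4825 0.0961; 0.0961 0.4151]  H_jac=[-0.8747 -0.4846]  S=[1.0181]  K=[-0.4603; -0.2801]  nu=[-2.8413]  x^+=[0.4232, 0.3058]  P^+=[0.2668 -0.0352; -0.0352 0.3352]
step 3: x^-=[0.5547, 0.3058]  P^-=[0.4585 0.1069; 0.1069 0.4352]  H_jac=[0.8757 0.4828]  S=[1.0135]  K=[0.4471; 0.2997]  nu=[-2.5034]  x^+=[-0.5646, -0.4445]  P^+=[0.2559 -0.0289; -0.0289 0.3442]

H_jac[0,0] = 0.8757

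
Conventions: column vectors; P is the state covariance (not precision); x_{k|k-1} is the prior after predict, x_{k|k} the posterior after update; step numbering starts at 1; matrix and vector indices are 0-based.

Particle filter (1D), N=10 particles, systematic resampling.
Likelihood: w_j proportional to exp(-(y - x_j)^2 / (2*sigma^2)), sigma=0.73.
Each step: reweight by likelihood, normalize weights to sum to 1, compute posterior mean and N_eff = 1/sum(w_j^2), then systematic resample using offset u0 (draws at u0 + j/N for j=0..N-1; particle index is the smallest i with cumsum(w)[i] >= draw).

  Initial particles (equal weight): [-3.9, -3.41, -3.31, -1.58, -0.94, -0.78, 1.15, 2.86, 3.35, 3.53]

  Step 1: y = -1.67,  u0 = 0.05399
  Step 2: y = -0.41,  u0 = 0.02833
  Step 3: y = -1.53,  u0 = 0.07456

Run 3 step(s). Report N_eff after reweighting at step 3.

N_eff = 9.6416

step 1: w=[0.0042, 0.0263, 0.0361, 0.4464, 0.2728, 0.2139, 0.0003, 0.0000, 0.0000, 0.0000]  mean=-1.3538  Neff=3.1104  idx=[2, 3, 3, 3, 3, 4, 4, 4, 5, 5]
step 2: w=[0.0001, 0.0535, 0.0535, 0.0535, 0.0535, 0.1486, 0.1486, 0.1486, 0.1701, 0.1701]  mean=-1.0228  Neff=7.3792  idx=[1, 3, 5, 5, 6, 7, 7, 8, 8, 9]
step 3: w=[0.1353, 0.1353, 0.0979, 0.0979, 0.0979, 0.0979, 0.0979, 0.0800, 0.0800, 0.0800]  mean=-1.0748  Neff=9.6416  idx=[0, 1, 2, 3, 4, 5, 6, 7, 8, 9]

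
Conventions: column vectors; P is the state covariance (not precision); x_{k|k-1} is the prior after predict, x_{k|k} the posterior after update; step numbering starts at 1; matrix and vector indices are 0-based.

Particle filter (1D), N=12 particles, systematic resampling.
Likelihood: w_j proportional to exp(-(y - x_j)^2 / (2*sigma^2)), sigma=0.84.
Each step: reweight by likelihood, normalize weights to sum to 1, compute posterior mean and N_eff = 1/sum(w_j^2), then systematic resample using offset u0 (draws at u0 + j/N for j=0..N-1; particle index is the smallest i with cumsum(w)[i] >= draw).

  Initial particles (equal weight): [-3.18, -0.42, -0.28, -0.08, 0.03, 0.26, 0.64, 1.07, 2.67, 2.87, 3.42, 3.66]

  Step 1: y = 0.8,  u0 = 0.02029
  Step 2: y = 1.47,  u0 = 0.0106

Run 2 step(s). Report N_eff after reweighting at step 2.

step 1: w=[0.0000, 0.0710, 0.0892, 0.1177, 0.1338, 0.1657, 0.2001, 0.1935, 0.0171, 0.0098, 0.0016, 0.0006]  mean=0.3994  Neff=6.6636  idx=[1, 2, 3, 3, 4, 5, 5, 6, 6, 6, 7, 7]
step 2: w=[0.0155, 0.0223, 0.0356, 0.0356, 0.0449, 0.0692, 0.0692, 0.1198, 0.1198, 0.1198, 0.1742, 0.1742]  mean=0.6217  Neff=8.4305  idx=[0, 3, 5, 6, 7, 8, 8, 9, 10, 10, 11, 11]

N_eff = 8.4305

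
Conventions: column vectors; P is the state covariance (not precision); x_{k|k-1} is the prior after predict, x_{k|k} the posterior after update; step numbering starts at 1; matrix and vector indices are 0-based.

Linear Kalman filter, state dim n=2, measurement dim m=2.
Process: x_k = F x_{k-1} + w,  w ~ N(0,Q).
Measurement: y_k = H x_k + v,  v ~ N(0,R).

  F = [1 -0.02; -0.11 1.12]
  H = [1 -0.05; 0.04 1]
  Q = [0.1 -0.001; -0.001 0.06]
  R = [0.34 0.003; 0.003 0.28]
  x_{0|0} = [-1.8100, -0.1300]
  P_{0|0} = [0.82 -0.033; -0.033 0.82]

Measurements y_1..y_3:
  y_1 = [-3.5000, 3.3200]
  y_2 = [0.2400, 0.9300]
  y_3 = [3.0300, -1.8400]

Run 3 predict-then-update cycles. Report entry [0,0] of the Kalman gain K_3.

K[0,0] = 0.4430

step 1: x^-=[-1.8074, 0.0535]  P^-=[0.9216 -0.1466; -0.1466 1.1067]  S=[1.2791 -0.1618; -0.1618 1.3764]  K=[0.7270 0.0057; -0.0576 0.7930]  nu=[-1.6899, 3.3388]  x^+=[-3.0169, 2.7984]  P^+=[0.2469 -0.0061; -0.0061 0.2221]
step 2: x^-=[-3.0729, 3.4661]  P^-=[0.3472 -0.0400; -0.0400 0.3431]  S=[0.6921 -0.0402; -0.0402 0.6205]  K=[0.5041 -0.0094; -0.0508 0.5471]  nu=[3.4862, -2.4132]  x^+=[-1.2929, 1.9687]  P^+=[0.1710 -0.0080; -0.0080 0.1534]
step 3: x^-=[-1.3323, 2.3472]  P^-=[0.2713 -0.0322; -0.0322 0.2564]  S=[0.6152 -0.0311; -0.0311 0.5343]  K=[0.4430 -0.0141; -0.0492 0.4747]  nu=[4.4797, -4.1339]  x^+=[0.7105, 0.1648]  P^+=[0.1501 -0.0086; -0.0086 0.1331]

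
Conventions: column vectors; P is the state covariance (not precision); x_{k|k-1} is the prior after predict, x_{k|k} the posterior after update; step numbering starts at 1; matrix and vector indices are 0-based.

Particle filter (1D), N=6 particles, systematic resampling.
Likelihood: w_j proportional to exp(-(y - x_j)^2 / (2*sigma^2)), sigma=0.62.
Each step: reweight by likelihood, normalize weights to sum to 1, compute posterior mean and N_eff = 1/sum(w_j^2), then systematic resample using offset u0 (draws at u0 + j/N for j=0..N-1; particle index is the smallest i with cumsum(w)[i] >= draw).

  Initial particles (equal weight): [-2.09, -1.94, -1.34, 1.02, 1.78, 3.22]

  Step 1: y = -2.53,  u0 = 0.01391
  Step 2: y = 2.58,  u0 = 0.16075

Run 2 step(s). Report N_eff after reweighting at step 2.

N_eff = 3.9718

step 1: w=[0.4946, 0.4046, 0.1008, 0.0000, 0.0000, 0.0000]  mean=-1.9537  Neff=2.3897  idx=[0, 0, 0, 1, 1, 1]
step 2: w=[0.0476, 0.0476, 0.0476, 0.2858, 0.2858, 0.2858]  mean=-1.9614  Neff=3.9718  idx=[3, 3, 4, 4, 5, 5]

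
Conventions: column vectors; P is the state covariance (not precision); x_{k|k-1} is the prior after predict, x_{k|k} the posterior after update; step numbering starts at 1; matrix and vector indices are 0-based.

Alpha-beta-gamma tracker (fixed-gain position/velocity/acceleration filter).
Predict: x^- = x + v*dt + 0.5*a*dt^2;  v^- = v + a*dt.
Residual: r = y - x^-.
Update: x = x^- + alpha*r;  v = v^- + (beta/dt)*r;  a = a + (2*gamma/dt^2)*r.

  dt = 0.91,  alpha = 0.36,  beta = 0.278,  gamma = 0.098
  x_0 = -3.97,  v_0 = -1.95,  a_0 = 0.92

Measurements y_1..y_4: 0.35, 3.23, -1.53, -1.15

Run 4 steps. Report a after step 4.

step 1: x_pred=-5.3636  r=5.7136  x^+=-3.3067  v^+=0.6327  a^+=2.2723
step 2: x_pred=-1.7901  r=5.0201  x^+=0.0171  v^+=4.2341  a^+=3.4605
step 3: x_pred=5.3030  r=-6.8330  x^+=2.8431  v^+=5.2957  a^+=1.8432
step 4: x_pred=8.4254  r=-9.5754  x^+=4.9783  v^+=4.0478  a^+=-0.4231

a_post = -0.4231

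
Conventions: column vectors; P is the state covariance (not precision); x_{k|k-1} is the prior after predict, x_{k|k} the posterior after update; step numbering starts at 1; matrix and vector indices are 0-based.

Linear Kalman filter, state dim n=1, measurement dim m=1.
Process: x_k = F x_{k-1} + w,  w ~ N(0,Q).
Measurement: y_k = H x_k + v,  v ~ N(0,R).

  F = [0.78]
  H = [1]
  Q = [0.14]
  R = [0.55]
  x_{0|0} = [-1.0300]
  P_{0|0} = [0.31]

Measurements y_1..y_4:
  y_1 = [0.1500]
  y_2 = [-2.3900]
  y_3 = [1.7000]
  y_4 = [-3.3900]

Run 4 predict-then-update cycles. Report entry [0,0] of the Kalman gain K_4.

K[0,0] = 0.3075

step 1: x^-=[-0.8034]  P^-=[0.3286]  S=[0.8786]  K=[0.3740]  nu=[0.9534]  x^+=[-0.4468]  P^+=[0.2057]
step 2: x^-=[-0.3485]  P^-=[0.2652]  S=[0.8152]  K=[0.3253]  nu=[-2.0415]  x^+=[-1.0126]  P^+=[0.1789]
step 3: x^-=[-0.7898]  P^-=[0.2488]  S=[0.7988]  K=[0.3115]  nu=[2.4898]  x^+=[-0.0142]  P^+=[0.1713]
step 4: x^-=[-0.0111]  P^-=[0.2442]  S=[0.7942]  K=[0.3075]  nu=[-3.3789]  x^+=[-1.0501]  P^+=[0.1691]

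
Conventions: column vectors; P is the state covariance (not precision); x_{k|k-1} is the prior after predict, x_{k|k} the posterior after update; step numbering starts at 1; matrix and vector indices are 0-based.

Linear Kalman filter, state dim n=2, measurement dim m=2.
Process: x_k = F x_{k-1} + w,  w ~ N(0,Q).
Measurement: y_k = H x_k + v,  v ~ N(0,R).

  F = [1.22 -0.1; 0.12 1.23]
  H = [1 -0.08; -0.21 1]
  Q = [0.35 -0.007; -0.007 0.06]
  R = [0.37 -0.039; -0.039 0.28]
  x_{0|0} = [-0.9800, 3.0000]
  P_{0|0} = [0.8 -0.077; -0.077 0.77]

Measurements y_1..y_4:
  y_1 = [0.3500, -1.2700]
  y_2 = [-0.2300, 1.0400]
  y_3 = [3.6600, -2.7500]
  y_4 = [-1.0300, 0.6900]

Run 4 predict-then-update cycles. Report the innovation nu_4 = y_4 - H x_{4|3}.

innov = [-4.0427, 2.0830]

step 1: x^-=[-1.4956, 3.5724]  P^-=[1.5672 -0.0992; -0.0992 1.2137]  S=[1.9608 -0.5661; -0.5661 1.6045]  K=[0.8086 0.0183; 0.1359 0.8174]  nu=[2.1314, -5.1565]  x^+=[0.1333, -0.3528]  P^+=[0.3014 0.0369; 0.0369 0.2313]
step 2: x^-=[0.1979, -0.4179]  P^-=[0.7919 0.0636; 0.0636 0.4252]  S=[1.1545 -0.1747; -0.1747 0.7134]  K=[0.6852 0.0238; 0.1173 0.6060]  nu=[-0.4613, 1.4994]  x^+=[-0.0825, 0.4367]  P^+=[0.2553 0.0335; 0.0335 0.1721]
step 3: x^-=[-0.1444, 0.5272]  P^-=[0.7235 0.0591; 0.0591 0.3340]  S=[1.0862 -0.1575; -0.1575 0.6211]  K=[0.6645 0.0191; 0.1089 0.5454]  nu=[3.8465, -3.3075]  x^+=[2.3484, -0.8578]  P^+=[0.2476 0.0314; 0.0314 0.1551]
step 4: x^-=[2.9509, -0.7733]  P^-=[0.7125 0.0570; 0.0570 0.3075]  S=[1.0753 -0.1553; -0.1553 0.5949]  K=[0.6607 0.0167; 0.1058 0.5243]  nu=[-4.0427, 2.0830]  x^+=[0.3146, -0.1090]  P^+=[0.2463 0.0306; 0.0306 0.1491]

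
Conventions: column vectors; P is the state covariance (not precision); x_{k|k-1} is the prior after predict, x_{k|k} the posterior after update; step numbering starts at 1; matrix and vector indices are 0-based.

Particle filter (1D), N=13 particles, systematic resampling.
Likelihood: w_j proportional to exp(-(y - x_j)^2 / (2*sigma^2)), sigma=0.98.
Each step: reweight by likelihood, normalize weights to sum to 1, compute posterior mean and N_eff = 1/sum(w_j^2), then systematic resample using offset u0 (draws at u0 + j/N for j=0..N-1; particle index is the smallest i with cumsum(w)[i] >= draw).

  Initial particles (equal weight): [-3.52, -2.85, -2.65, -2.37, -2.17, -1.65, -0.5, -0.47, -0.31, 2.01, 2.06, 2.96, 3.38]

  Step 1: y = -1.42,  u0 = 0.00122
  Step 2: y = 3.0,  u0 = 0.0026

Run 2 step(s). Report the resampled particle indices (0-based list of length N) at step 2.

resampled_idx = [7, 9, 9, 10, 10, 10, 11, 11, 12, 12, 12, 12, 12]

step 1: w=[0.0200, 0.0684, 0.0902, 0.1239, 0.1479, 0.1929, 0.1276, 0.1239, 0.1044, 0.0004, 0.0004, 0.0000, 0.0000]  mean=-1.5899  Neff=7.6809  idx=[0, 1, 2, 3, 4, 4, 5, 5, 5, 6, 6, 7, 8]
step 2: w=[0.0000, 0.0000, 0.0000, 0.0000, 0.0001, 0.0001, 0.0015, 0.0015, 0.0015, 0.1961, 0.1961, 0.2186, 0.3845]  mean=-0.4260  Neff=3.6690  idx=[7, 9, 9, 10, 10, 10, 11, 11, 12, 12, 12, 12, 12]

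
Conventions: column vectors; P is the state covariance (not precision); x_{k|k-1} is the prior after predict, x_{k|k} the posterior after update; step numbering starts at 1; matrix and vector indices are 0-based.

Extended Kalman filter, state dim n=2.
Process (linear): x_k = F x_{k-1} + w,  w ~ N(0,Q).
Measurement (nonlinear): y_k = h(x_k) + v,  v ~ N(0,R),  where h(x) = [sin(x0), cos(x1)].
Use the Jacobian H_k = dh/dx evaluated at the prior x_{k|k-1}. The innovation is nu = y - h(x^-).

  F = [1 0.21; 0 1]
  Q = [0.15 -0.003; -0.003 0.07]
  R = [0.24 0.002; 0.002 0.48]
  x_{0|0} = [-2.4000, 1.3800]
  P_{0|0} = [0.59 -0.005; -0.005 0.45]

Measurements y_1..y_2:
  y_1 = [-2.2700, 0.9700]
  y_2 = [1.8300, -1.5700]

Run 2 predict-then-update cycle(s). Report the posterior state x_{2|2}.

step 1: x^-=[-2.1102, 1.3800]  P^-=[0.7577 0.0865; 0.0865 0.5200]  H_jac=[-0.5136 0.0000; 0.0000 -0.9819]  S=[0.4399 0.0456; 0.0456 0.9813]  K=[-0.8800 -0.0456; -0.0473 -0.5181]  nu=[-1.4120, 0.7804]  x^+=[-0.9033, 1.0424]  P^+=[0.4114 0.0241; 0.0241 0.2534]
step 2: x^-=[-0.6843, 1.0424]  P^-=[0.5827 0.0743; 0.0743 0.3234]  H_jac=[0.7748 0.0000; 0.0000 -0.8636]  S=[0.5898 -0.0477; -0.0477 0.7212]  K=[0.7623 -0.0385; 0.0666 -0.3828]  nu=[2.4622, -2.0741]  x^+=[1.2726, 2.0006]  P^+=[0.2360 0.0197; 0.0197 0.2126]

x_post = [1.2726, 2.0006]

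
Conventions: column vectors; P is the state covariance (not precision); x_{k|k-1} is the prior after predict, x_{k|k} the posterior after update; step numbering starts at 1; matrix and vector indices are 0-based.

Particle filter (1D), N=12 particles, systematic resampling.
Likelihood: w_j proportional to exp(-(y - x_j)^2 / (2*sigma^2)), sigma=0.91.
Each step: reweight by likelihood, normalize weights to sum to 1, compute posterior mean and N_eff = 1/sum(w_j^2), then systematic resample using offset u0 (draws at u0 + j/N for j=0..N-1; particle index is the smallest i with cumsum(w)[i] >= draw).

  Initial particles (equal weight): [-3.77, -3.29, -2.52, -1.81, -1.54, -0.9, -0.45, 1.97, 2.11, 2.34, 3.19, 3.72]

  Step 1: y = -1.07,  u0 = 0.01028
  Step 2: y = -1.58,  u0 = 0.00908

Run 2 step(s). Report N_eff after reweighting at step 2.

step 1: w=[0.0033, 0.0137, 0.0755, 0.1931, 0.2352, 0.2641, 0.2131, 0.0010, 0.0006, 0.0002, 0.0000, 0.0000]  mean=-1.2894  Neff=4.6789  idx=[1, 3, 3, 3, 4, 4, 4, 5, 5, 5, 6, 6]
step 2: w=[0.0185, 0.1045, 0.1045, 0.1045, 0.1078, 0.1078, 0.1078, 0.0816, 0.0816, 0.0816, 0.0499, 0.0499]  mean=-1.3915  Neff=10.7614  idx=[0, 1, 2, 3, 4, 4, 5, 6, 7, 8, 9, 10]

N_eff = 10.7614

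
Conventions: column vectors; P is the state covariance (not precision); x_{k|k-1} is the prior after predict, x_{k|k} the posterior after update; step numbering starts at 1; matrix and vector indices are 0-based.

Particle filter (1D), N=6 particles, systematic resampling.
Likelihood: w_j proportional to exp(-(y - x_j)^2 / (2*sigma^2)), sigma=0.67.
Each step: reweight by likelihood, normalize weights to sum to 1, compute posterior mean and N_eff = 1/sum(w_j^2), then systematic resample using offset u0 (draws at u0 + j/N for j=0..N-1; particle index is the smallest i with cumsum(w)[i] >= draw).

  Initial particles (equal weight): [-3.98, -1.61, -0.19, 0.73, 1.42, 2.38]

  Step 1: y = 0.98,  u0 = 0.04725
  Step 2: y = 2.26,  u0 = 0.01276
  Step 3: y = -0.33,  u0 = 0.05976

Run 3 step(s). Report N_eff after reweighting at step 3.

step 1: w=[0.0000, 0.0003, 0.1052, 0.4507, 0.3894, 0.0544]  mean=0.9911  Neff=2.7116  idx=[2, 3, 3, 3, 4, 4]
step 2: w=[0.0011, 0.0650, 0.0650, 0.0650, 0.4019, 0.4019]  mean=1.2836  Neff=2.9784  idx=[1, 3, 4, 4, 5, 5]
step 3: w=[0.4063, 0.4063, 0.0469, 0.0469, 0.0469, 0.0469]  mean=0.8594  Neff=2.9509  idx=[0, 0, 0, 1, 1, 3]

N_eff = 2.9509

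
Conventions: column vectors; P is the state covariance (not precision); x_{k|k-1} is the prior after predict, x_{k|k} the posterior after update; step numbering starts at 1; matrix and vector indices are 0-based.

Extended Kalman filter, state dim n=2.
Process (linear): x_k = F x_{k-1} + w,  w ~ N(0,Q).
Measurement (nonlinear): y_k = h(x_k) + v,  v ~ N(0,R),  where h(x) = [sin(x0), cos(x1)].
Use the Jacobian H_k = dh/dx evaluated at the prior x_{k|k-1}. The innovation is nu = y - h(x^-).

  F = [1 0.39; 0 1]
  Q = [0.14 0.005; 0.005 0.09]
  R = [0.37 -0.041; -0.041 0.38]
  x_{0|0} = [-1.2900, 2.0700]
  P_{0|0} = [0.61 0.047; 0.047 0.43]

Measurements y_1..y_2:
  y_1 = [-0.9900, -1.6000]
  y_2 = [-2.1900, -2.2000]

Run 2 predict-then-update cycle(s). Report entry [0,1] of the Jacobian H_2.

H_jac[0,1] = 0.0000

step 1: x^-=[-0.4827, 2.0700]  P^-=[0.8521 0.2197; 0.2197 0.5200]  H_jac=[0.8857 0.0000; 0.0000 -0.8780]  S=[1.0385 -0.2119; -0.2119 0.7808]  K=[0.7160 -0.0528; 0.0721 -0.5651]  nu=[-0.5258, -1.1213]  x^+=[-0.8000, 2.6657]  P^+=[0.3015 0.0563; 0.0563 0.2480]
step 2: x^-=[0.2396, 2.6657]  P^-=[0.5231 0.1580; 0.1580 0.3380]  H_jac=[0.9714 0.0000; 0.0000 -0.4581]  S=[0.8637 -0.1113; -0.1113 0.4509]  K=[0.5864 -0.0158; 0.1378 -0.3093]  nu=[-2.4273, -1.3111]  x^+=[-1.1630, 2.7367]  P^+=[0.2240 0.0656; 0.0656 0.2689]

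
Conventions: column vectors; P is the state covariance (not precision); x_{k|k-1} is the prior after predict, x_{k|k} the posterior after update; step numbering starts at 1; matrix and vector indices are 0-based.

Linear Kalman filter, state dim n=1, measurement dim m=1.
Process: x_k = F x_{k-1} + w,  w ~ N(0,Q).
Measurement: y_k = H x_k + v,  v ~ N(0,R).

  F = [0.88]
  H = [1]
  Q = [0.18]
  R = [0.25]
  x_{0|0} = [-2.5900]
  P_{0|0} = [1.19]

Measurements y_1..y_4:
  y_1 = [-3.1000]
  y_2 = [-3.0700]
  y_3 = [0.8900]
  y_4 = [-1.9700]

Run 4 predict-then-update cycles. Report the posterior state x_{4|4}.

step 1: x^-=[-2.2792]  P^-=[1.1015]  S=[1.3515]  K=[0.8150]  nu=[-0.8208]  x^+=[-2.9482]  P^+=[0.2038]
step 2: x^-=[-2.5944]  P^-=[0.3378]  S=[0.5878]  K=[0.5747]  nu=[-0.4756]  x^+=[-2.8677]  P^+=[0.1437]
step 3: x^-=[-2.5236]  P^-=[0.2913]  S=[0.5413]  K=[0.5381]  nu=[3.4136]  x^+=[-0.6867]  P^+=[0.1345]
step 4: x^-=[-0.6043]  P^-=[0.2842]  S=[0.5342]  K=[0.5320]  nu=[-1.3657]  x^+=[-1.3308]  P^+=[0.1330]

x_post = [-1.3308]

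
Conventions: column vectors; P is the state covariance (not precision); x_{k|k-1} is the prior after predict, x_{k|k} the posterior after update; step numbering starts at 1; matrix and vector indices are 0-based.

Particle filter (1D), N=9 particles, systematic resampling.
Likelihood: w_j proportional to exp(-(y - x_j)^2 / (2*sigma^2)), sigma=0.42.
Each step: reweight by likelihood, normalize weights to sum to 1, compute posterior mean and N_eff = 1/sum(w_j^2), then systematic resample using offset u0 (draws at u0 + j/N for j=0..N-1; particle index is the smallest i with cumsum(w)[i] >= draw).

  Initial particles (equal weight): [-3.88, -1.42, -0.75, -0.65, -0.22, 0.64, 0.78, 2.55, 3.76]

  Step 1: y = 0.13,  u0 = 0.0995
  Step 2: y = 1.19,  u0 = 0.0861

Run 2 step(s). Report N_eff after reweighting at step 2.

step 1: w=[0.0000, 0.0006, 0.0626, 0.1003, 0.3975, 0.2691, 0.1698, 0.0000, 0.0000]  mean=0.1042  Neff=3.6595  idx=[3, 4, 4, 4, 4, 5, 5, 6, 6]
step 2: w=[0.0000, 0.0017, 0.0017, 0.0017, 0.0017, 0.2016, 0.2016, 0.2950, 0.2950]  mean=0.7167  Neff=3.9162  idx=[5, 5, 6, 7, 7, 7, 8, 8, 8]

N_eff = 3.9162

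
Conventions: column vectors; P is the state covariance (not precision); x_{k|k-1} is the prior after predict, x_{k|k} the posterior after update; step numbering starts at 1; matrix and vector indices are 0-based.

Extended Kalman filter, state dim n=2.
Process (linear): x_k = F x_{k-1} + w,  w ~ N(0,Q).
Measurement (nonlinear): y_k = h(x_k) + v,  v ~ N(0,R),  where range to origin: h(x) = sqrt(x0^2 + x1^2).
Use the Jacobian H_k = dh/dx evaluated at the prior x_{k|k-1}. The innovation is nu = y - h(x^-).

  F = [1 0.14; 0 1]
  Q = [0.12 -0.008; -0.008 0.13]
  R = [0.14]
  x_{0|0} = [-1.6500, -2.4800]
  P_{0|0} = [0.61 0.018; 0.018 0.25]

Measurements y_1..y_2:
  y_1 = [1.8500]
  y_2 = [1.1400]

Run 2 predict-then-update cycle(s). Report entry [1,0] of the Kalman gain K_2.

K[1,0] = -0.5301

step 1: x^-=[-1.9972, -2.4800]  P^-=[0.7399 0.0450; 0.0450 0.3800]  H_jac=[-0.6272 -0.7788]  S=[0.7056]  K=[-0.7074; -0.4595]  nu=[-1.3342]  x^+=[-1.0533, -1.8670]  P^+=[0.3868 -0.1843; -0.1843 0.2310]
step 2: x^-=[-1.3147, -1.8670]  P^-=[0.4597 -0.1600; -0.1600 0.3610]  H_jac=[-0.5758 -0.8176]  S=[0.3831]  K=[-0.3494; -0.5301]  nu=[-1.1434]  x^+=[-0.9151, -1.2609]  P^+=[0.4129 -0.2310; -0.2310 0.2534]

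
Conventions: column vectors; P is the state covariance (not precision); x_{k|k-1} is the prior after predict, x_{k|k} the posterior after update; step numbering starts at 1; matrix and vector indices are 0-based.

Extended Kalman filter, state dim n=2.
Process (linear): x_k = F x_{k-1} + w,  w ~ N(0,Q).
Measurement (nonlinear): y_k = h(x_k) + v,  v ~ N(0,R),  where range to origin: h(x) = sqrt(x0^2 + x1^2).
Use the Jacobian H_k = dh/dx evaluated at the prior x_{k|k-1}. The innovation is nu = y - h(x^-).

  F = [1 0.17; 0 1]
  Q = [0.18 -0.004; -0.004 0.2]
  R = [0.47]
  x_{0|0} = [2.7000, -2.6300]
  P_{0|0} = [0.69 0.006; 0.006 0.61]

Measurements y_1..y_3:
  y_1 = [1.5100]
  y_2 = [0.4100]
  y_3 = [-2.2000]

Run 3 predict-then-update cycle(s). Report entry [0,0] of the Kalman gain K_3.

K[0,0] = 0.2171

step 1: x^-=[2.2529, -2.6300]  P^-=[0.8897 0.1057; 0.1057 0.8100]  H_jac=[0.6506 -0.7595]  S=[1.2093]  K=[0.4122; -0.4518]  nu=[-1.9530]  x^+=[1.4478, -1.7476]  P^+=[0.6842 0.3309; 0.3309 0.5631]
step 2: x^-=[1.1507, -1.7476]  P^-=[0.9930 0.4227; 0.4227 0.7631]  H_jac=[0.5499 -0.8352]  S=[0.9143]  K=[0.2111; -0.4428]  nu=[-1.6824]  x^+=[0.7955, -1.0025]  P^+=[0.9522 0.5082; 0.5082 0.5838]
step 3: x^-=[0.6250, -1.0025]  P^-=[1.3218 0.6034; 0.6034 0.7838]  H_jac=[0.5291 -0.8486]  S=[0.8626]  K=[0.2171; -0.4010]  nu=[-3.3814]  x^+=[-0.1091, 0.3533]  P^+=[1.2812 0.6785; 0.6785 0.6451]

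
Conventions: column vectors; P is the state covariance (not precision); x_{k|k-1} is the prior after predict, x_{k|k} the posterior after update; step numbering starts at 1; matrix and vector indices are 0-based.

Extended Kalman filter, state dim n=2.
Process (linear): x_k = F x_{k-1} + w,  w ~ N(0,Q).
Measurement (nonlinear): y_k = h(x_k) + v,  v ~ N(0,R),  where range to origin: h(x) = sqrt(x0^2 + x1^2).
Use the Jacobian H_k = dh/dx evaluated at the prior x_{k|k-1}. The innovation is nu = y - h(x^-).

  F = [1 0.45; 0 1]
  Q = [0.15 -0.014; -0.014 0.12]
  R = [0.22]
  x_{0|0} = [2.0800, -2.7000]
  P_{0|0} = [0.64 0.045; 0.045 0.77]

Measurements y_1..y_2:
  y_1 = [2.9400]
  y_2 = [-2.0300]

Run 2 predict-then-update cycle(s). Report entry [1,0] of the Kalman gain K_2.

step 1: x^-=[0.8650, -2.7000]  P^-=[0.9864 0.3775; 0.3775 0.8900]  H_jac=[0.3051 -0.9523]  S=[0.8996]  K=[-0.0651; -0.8141]  nu=[0.1048]  x^+=[0.8582, -2.7853]  P^+=[0.9826 0.3298; 0.3298 0.2937]
step 2: x^-=[-0.3952, -2.7853]  P^-=[1.4889 0.4480; 0.4480 0.4137]  H_jac=[-0.1405 -0.9901]  S=[0.7796]  K=[-0.8373; -0.6062]  nu=[-4.8432]  x^+=[3.6600, 0.1506]  P^+=[0.9424 0.0523; 0.0523 0.1273]

K[1,0] = -0.6062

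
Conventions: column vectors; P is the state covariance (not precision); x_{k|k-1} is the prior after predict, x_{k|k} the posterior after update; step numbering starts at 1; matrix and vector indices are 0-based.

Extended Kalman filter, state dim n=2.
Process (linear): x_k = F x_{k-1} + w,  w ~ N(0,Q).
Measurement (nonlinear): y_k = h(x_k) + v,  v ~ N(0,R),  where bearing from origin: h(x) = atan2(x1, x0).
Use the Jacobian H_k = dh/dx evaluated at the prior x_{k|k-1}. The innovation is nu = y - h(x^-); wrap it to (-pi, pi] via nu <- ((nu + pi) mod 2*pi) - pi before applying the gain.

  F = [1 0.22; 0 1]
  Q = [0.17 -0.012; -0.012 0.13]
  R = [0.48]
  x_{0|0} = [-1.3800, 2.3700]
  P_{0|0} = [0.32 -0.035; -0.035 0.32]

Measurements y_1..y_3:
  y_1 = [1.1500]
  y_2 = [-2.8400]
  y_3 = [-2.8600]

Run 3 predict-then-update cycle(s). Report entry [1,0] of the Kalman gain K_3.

K[1,0] = -0.1915

step 1: x^-=[-0.8586, 2.3700]  P^-=[0.4901 0.0234; 0.0234 0.4500]  H_jac=[-0.3730 -0.1351]  S=[0.5588]  K=[-0.3328; -0.1244]  nu=[-0.7684]  x^+=[-0.6029, 2.4656]  P^+=[0.4282 0.0003; 0.0003 0.4413]
step 2: x^-=[-0.0604, 2.4656]  P^-=[0.6197 0.0854; 0.0854 0.5713]  H_jac=[-0.4053 -0.0099]  S=[0.5826]  K=[-0.4326; -0.0691]  nu=[1.8479]  x^+=[-0.8599, 2.3379]  P^+=[0.5106 0.0679; 0.0679 0.5686]
step 3: x^-=[-0.3455, 2.3379]  P^-=[0.7381 0.1810; 0.1810 0.6986]  H_jac=[-0.4186 -0.0619]  S=[0.6214]  K=[-0.5152; -0.1915]  nu=[1.7057]  x^+=[-1.2243, 2.0112]  P^+=[0.5731 0.1197; 0.1197 0.6758]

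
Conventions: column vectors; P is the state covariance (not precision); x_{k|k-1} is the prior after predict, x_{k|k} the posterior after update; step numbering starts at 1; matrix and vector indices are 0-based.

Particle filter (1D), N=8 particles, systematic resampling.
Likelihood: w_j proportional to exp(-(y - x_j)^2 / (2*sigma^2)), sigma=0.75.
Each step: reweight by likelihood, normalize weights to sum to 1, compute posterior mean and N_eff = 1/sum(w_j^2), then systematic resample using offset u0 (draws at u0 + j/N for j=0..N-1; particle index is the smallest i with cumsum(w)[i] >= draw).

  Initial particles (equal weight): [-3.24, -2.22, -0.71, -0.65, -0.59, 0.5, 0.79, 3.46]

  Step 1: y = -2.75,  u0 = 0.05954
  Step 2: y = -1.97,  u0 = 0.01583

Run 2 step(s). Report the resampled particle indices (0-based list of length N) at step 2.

resampled_idx = [0, 2, 4, 4, 5, 6, 6, 7]

step 1: w=[0.4904, 0.4729, 0.0150, 0.0120, 0.0096, 0.0001, 0.0000, 0.0000]  mean=-2.6628  Neff=2.1525  idx=[0, 0, 0, 0, 1, 1, 1, 1]
step 2: w=[0.0503, 0.0503, 0.0503, 0.0503, 0.1997, 0.1997, 0.1997, 0.1997]  mean=-2.4253  Neff=5.8959  idx=[0, 2, 4, 4, 5, 6, 6, 7]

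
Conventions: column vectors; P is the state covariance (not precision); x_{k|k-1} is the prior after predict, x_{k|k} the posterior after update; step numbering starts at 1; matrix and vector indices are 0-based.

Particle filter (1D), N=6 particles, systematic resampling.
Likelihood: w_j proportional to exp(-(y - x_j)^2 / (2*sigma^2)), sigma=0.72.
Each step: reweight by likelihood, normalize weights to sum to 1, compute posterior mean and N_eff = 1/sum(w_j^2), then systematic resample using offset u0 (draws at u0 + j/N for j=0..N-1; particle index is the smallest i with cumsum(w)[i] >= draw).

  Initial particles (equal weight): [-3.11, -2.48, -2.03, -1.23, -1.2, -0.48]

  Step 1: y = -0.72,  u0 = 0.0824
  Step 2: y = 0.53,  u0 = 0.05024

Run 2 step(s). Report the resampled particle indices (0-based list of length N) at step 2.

step 1: w=[0.0015, 0.0182, 0.0690, 0.2809, 0.2890, 0.3415]  mean=-1.0459  Neff=3.5196  idx=[2, 3, 4, 4, 5, 5]
step 2: w=[0.0020, 0.0553, 0.0612, 0.0612, 0.4102, 0.4102]  mean=-0.6126  Neff=2.8815  idx=[1, 4, 4, 4, 5, 5]

resampled_idx = [1, 4, 4, 4, 5, 5]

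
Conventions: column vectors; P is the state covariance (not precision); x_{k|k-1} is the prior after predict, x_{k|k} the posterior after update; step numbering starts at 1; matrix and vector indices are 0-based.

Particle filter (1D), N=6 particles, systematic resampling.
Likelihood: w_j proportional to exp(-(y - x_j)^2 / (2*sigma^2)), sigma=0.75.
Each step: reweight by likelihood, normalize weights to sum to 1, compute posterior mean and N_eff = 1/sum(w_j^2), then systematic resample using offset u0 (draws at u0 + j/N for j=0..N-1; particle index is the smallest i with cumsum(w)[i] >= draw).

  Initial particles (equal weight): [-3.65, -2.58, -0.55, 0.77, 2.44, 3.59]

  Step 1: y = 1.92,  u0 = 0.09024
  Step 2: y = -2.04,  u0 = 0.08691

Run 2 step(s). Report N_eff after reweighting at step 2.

N_eff = 2.0002

step 1: w=[0.0000, 0.0000, 0.0037, 0.2609, 0.6646, 0.0708]  mean=2.0747  Neff=1.9427  idx=[3, 3, 4, 4, 4, 4]
step 2: w=[0.5000, 0.5000, 0.0000, 0.0000, 0.0000, 0.0000]  mean=0.7701  Neff=2.0002  idx=[0, 0, 0, 1, 1, 1]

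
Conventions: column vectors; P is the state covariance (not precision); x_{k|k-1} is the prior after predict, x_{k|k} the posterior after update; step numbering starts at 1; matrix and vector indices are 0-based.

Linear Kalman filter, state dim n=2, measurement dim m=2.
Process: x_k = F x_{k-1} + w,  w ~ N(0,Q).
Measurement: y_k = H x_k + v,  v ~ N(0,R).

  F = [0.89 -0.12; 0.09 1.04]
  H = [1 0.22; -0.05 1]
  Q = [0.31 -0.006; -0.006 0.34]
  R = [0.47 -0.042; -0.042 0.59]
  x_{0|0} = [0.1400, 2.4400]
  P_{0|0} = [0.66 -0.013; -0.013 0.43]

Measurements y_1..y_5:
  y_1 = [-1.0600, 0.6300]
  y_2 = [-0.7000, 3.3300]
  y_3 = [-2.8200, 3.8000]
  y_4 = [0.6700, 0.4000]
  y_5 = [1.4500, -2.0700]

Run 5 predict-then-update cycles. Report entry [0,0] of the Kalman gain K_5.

K[0,0] = 0.5147

step 1: x^-=[-0.1682, 2.5502]  P^-=[0.8418 -0.0187; -0.0187 0.8080]  S=[1.3426 0.0752; 0.0752 1.4020]  K=[0.6282 -0.0770; 0.0864 0.5724]  nu=[-1.4528, -1.9286]  x^+=[-0.9323, 1.3208]  P^+=[0.3109 -0.0563; -0.0563 0.3312]
step 2: x^-=[-0.9882, 1.2897]  P^-=[0.5730 -0.0739; -0.0739 0.6903]  S=[1.0439 0.0081; 0.0081 1.2891]  K=[0.5340 -0.0829; 0.0705 0.5379]  nu=[0.0045, 1.9909]  x^+=[-1.1509, 2.3609]  P^+=[0.2672 -0.0580; -0.0580 0.3115]
step 3: x^-=[-1.3076, 2.3517]  P^-=[0.5385 -0.0765; -0.0765 0.6682]  S=[1.0072 0.0024; 0.0024 1.2672]  K=[0.5182 -0.0826; 0.0687 0.5302]  nu=[-2.0297, 1.3829]  x^+=[-2.4736, 2.9455]  P^+=[0.2597 -0.0575; -0.0575 0.3071]
step 4: x^-=[-2.5550, 2.8407]  P^-=[0.5324 -0.0761; -0.0761 0.6634]  S=[1.0010 0.0020; 0.0020 1.2624]  K=[0.5153 -0.0822; 0.0687 0.5285]  nu=[2.6000, -2.5684]  x^+=[-1.0040, 1.6619]  P^+=[0.2582 -0.0572; -0.0572 0.3060]
step 5: x^-=[-1.0930, 1.6380]  P^-=[0.5312 -0.0759; -0.0759 0.6624]  S=[0.9999 0.0021; 0.0021 1.2613]  K=[0.5147 -0.0821; 0.0687 0.5281]  nu=[2.1826, -3.7627]  x^+=[0.3393, -0.1988]  P^+=[0.2579 -0.0572; -0.0572 0.3058]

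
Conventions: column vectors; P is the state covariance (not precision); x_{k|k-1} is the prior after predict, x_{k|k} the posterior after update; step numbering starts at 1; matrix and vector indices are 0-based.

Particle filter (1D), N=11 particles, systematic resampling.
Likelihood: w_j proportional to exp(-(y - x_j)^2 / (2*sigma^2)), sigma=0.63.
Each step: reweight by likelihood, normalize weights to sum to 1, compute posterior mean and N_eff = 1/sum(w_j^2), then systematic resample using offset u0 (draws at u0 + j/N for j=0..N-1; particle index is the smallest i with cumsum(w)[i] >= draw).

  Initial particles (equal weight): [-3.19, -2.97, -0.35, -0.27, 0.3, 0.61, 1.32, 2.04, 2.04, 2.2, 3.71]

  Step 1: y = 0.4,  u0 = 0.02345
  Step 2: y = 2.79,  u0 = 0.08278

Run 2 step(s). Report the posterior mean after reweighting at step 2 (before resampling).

step 1: w=[0.0000, 0.0000, 0.1438, 0.1660, 0.2885, 0.2764, 0.1006, 0.0099, 0.0099, 0.0049, 0.0000]  mean=0.3439  Neff=4.5826  idx=[2, 2, 3, 3, 4, 4, 4, 5, 5, 5, 6]
step 2: w=[0.0001, 0.0001, 0.0001, 0.0001, 0.0054, 0.0054, 0.0054, 0.0337, 0.0337, 0.0337, 0.8822]  mean=1.2310  Neff=1.2790  idx=[8, 10, 10, 10, 10, 10, 10, 10, 10, 10, 10]

post_mean = 1.2310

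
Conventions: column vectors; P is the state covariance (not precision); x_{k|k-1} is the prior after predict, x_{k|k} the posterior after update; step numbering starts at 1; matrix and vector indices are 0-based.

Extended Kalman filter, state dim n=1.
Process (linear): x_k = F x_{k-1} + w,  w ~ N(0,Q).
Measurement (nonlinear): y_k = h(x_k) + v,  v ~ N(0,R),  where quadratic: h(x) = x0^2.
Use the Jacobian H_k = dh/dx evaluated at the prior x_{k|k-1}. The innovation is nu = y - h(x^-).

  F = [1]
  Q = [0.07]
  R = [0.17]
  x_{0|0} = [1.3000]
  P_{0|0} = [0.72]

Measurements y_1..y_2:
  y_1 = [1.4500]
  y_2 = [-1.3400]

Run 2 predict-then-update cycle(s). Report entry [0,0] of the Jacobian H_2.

H_jac[0,0] = 2.4211

step 1: x^-=[1.3000]  P^-=[0.7900]  H_jac=[2.6000]  S=[5.5104]  K=[0.3727]  nu=[-0.2400]  x^+=[1.2105]  P^+=[0.0244]
step 2: x^-=[1.2105]  P^-=[0.0944]  H_jac=[2.4211]  S=[0.7232]  K=[0.3159]  nu=[-2.8054]  x^+=[0.3242]  P^+=[0.0222]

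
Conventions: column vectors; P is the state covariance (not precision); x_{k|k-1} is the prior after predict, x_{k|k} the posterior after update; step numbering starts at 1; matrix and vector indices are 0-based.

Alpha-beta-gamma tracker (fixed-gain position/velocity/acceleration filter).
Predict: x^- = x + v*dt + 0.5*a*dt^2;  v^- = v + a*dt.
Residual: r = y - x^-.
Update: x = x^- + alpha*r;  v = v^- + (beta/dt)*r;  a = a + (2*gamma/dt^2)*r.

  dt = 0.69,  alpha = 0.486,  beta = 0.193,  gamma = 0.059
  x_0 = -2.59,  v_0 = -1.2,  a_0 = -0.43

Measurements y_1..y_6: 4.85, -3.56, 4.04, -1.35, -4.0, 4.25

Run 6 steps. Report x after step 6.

x_post = 1.6099

step 1: x_pred=-3.5204  r=8.3704  x^+=0.5476  v^+=0.8446  a^+=1.6446
step 2: x_pred=1.5219  r=-5.0819  x^+=-0.9479  v^+=0.5579  a^+=0.3850
step 3: x_pred=-0.4713  r=4.5113  x^+=1.7212  v^+=2.0854  a^+=1.5032
step 4: x_pred=3.5179  r=-4.8679  x^+=1.1521  v^+=1.7610  a^+=0.2967
step 5: x_pred=2.4378  r=-6.4378  x^+=-0.6910  v^+=0.1649  a^+=-1.2989
step 6: x_pred=-0.8864  r=5.1364  x^+=1.6099  v^+=0.7054  a^+=-0.0259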